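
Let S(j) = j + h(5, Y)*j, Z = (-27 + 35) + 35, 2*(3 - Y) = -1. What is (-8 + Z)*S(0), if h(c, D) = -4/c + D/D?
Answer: 0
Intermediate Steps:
Y = 7/2 (Y = 3 - ½*(-1) = 3 + ½ = 7/2 ≈ 3.5000)
h(c, D) = 1 - 4/c (h(c, D) = -4/c + 1 = 1 - 4/c)
Z = 43 (Z = 8 + 35 = 43)
S(j) = 6*j/5 (S(j) = j + ((-4 + 5)/5)*j = j + ((⅕)*1)*j = j + j/5 = 6*j/5)
(-8 + Z)*S(0) = (-8 + 43)*((6/5)*0) = 35*0 = 0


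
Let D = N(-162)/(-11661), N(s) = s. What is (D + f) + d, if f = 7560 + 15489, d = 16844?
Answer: 155064145/3887 ≈ 39893.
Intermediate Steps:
D = 54/3887 (D = -162/(-11661) = -162*(-1/11661) = 54/3887 ≈ 0.013892)
f = 23049
(D + f) + d = (54/3887 + 23049) + 16844 = 89591517/3887 + 16844 = 155064145/3887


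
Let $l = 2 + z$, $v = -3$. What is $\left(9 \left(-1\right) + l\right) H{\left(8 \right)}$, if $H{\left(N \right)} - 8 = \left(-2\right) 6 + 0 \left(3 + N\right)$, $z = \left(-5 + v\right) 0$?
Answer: $28$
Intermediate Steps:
$z = 0$ ($z = \left(-5 - 3\right) 0 = \left(-8\right) 0 = 0$)
$l = 2$ ($l = 2 + 0 = 2$)
$H{\left(N \right)} = -4$ ($H{\left(N \right)} = 8 + \left(\left(-2\right) 6 + 0 \left(3 + N\right)\right) = 8 + \left(-12 + 0\right) = 8 - 12 = -4$)
$\left(9 \left(-1\right) + l\right) H{\left(8 \right)} = \left(9 \left(-1\right) + 2\right) \left(-4\right) = \left(-9 + 2\right) \left(-4\right) = \left(-7\right) \left(-4\right) = 28$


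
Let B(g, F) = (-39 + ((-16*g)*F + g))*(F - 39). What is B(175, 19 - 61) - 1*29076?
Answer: -9565692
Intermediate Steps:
B(g, F) = (-39 + F)*(-39 + g - 16*F*g) (B(g, F) = (-39 + (-16*F*g + g))*(-39 + F) = (-39 + (g - 16*F*g))*(-39 + F) = (-39 + g - 16*F*g)*(-39 + F) = (-39 + F)*(-39 + g - 16*F*g))
B(175, 19 - 61) - 1*29076 = (1521 - 39*(19 - 61) - 39*175 - 16*175*(19 - 61)² + 625*(19 - 61)*175) - 1*29076 = (1521 - 39*(-42) - 6825 - 16*175*(-42)² + 625*(-42)*175) - 29076 = (1521 + 1638 - 6825 - 16*175*1764 - 4593750) - 29076 = (1521 + 1638 - 6825 - 4939200 - 4593750) - 29076 = -9536616 - 29076 = -9565692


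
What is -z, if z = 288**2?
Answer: -82944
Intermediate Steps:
z = 82944
-z = -1*82944 = -82944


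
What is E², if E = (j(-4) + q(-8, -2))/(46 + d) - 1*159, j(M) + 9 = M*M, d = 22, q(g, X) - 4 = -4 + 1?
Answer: 7295401/289 ≈ 25244.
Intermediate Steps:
q(g, X) = 1 (q(g, X) = 4 + (-4 + 1) = 4 - 3 = 1)
j(M) = -9 + M² (j(M) = -9 + M*M = -9 + M²)
E = -2701/17 (E = ((-9 + (-4)²) + 1)/(46 + 22) - 1*159 = ((-9 + 16) + 1)/68 - 159 = (7 + 1)*(1/68) - 159 = 8*(1/68) - 159 = 2/17 - 159 = -2701/17 ≈ -158.88)
E² = (-2701/17)² = 7295401/289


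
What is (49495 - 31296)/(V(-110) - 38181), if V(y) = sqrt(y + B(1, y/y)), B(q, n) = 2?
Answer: -231618673/485929623 - 36398*I*sqrt(3)/485929623 ≈ -0.47665 - 0.00012974*I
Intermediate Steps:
V(y) = sqrt(2 + y) (V(y) = sqrt(y + 2) = sqrt(2 + y))
(49495 - 31296)/(V(-110) - 38181) = (49495 - 31296)/(sqrt(2 - 110) - 38181) = 18199/(sqrt(-108) - 38181) = 18199/(6*I*sqrt(3) - 38181) = 18199/(-38181 + 6*I*sqrt(3))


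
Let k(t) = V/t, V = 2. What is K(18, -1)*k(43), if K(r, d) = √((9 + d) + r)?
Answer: 2*√26/43 ≈ 0.23716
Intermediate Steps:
K(r, d) = √(9 + d + r)
k(t) = 2/t
K(18, -1)*k(43) = √(9 - 1 + 18)*(2/43) = √26*(2*(1/43)) = √26*(2/43) = 2*√26/43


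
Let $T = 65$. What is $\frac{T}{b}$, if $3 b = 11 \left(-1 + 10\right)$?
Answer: $\frac{65}{33} \approx 1.9697$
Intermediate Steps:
$b = 33$ ($b = \frac{11 \left(-1 + 10\right)}{3} = \frac{11 \cdot 9}{3} = \frac{1}{3} \cdot 99 = 33$)
$\frac{T}{b} = \frac{65}{33}$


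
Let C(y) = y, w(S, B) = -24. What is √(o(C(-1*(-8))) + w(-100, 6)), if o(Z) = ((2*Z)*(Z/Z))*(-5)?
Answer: 2*I*√26 ≈ 10.198*I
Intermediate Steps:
o(Z) = -10*Z (o(Z) = ((2*Z)*1)*(-5) = (2*Z)*(-5) = -10*Z)
√(o(C(-1*(-8))) + w(-100, 6)) = √(-(-10)*(-8) - 24) = √(-10*8 - 24) = √(-80 - 24) = √(-104) = 2*I*√26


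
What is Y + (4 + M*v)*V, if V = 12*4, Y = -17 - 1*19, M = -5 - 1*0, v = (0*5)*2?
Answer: 156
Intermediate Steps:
v = 0 (v = 0*2 = 0)
M = -5 (M = -5 + 0 = -5)
Y = -36 (Y = -17 - 19 = -36)
V = 48
Y + (4 + M*v)*V = -36 + (4 - 5*0)*48 = -36 + (4 + 0)*48 = -36 + 4*48 = -36 + 192 = 156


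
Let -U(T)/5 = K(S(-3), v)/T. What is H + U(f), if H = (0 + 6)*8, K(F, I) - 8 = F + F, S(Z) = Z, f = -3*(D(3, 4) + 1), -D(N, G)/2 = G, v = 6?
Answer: 998/21 ≈ 47.524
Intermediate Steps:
D(N, G) = -2*G
f = 21 (f = -3*(-2*4 + 1) = -3*(-8 + 1) = -3*(-7) = 21)
K(F, I) = 8 + 2*F (K(F, I) = 8 + (F + F) = 8 + 2*F)
U(T) = -10/T (U(T) = -5*(8 + 2*(-3))/T = -5*(8 - 6)/T = -10/T)
H = 48 (H = 6*8 = 48)
H + U(f) = 48 - 10/21 = 998/21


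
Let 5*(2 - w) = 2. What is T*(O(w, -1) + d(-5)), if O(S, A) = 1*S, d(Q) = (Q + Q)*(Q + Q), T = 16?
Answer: 8128/5 ≈ 1625.6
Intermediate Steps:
d(Q) = 4*Q**2 (d(Q) = (2*Q)*(2*Q) = 4*Q**2)
w = 8/5 (w = 2 - 1/5*2 = 2 - 2/5 = 8/5 ≈ 1.6000)
O(S, A) = S
T*(O(w, -1) + d(-5)) = 16*(8/5 + 4*(-5)**2) = 16*(8/5 + 4*25) = 16*(8/5 + 100) = 16*(508/5) = 8128/5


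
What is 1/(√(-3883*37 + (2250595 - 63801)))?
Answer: √2043123/2043123 ≈ 0.00069960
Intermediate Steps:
1/(√(-3883*37 + (2250595 - 63801))) = 1/(√(-143671 + 2186794)) = 1/(√2043123) = √2043123/2043123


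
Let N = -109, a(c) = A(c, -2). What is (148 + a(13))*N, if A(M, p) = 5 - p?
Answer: -16895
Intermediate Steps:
a(c) = 7 (a(c) = 5 - 1*(-2) = 5 + 2 = 7)
(148 + a(13))*N = (148 + 7)*(-109) = 155*(-109) = -16895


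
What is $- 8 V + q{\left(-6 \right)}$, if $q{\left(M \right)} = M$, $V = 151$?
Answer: $-1214$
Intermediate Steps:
$- 8 V + q{\left(-6 \right)} = \left(-8\right) 151 - 6 = -1208 - 6 = -1214$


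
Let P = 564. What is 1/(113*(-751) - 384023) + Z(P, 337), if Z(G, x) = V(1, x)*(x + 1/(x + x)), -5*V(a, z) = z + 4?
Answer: -9079320833221/395036455 ≈ -22984.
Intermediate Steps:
V(a, z) = -4/5 - z/5 (V(a, z) = -(z + 4)/5 = -(4 + z)/5 = -4/5 - z/5)
Z(G, x) = (-4/5 - x/5)*(x + 1/(2*x)) (Z(G, x) = (-4/5 - x/5)*(x + 1/(x + x)) = (-4/5 - x/5)*(x + 1/(2*x)))
1/(113*(-751) - 384023) + Z(P, 337) = 1/(113*(-751) - 384023) + (1/10)*(-4 - 1*337 + 2*337**2*(-4 - 1*337))/337 = 1/(-84863 - 384023) + (1/10)*(1/337)*(-4 - 337 + 2*113569*(-4 - 337)) = 1/(-468886) + (1/10)*(1/337)*(-4 - 337 + 2*113569*(-341)) = -1/468886 + (1/10)*(1/337)*(-4 - 337 - 77454058) = -1/468886 + (1/10)*(1/337)*(-77454399) = -1/468886 - 77454399/3370 = -9079320833221/395036455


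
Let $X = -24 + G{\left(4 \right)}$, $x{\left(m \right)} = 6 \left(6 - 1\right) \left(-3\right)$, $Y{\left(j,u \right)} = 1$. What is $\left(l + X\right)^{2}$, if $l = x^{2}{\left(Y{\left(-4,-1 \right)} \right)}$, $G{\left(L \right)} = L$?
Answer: $65286400$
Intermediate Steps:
$x{\left(m \right)} = -90$ ($x{\left(m \right)} = 6 \left(6 - 1\right) \left(-3\right) = 6 \cdot 5 \left(-3\right) = 30 \left(-3\right) = -90$)
$X = -20$ ($X = -24 + 4 = -20$)
$l = 8100$ ($l = \left(-90\right)^{2} = 8100$)
$\left(l + X\right)^{2} = \left(8100 - 20\right)^{2} = 8080^{2} = 65286400$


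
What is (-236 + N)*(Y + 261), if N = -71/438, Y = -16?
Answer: -25342555/438 ≈ -57860.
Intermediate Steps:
N = -71/438 (N = -71*1/438 = -71/438 ≈ -0.16210)
(-236 + N)*(Y + 261) = (-236 - 71/438)*(-16 + 261) = -103439/438*245 = -25342555/438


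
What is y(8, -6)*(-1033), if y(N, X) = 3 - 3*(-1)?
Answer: -6198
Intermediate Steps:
y(N, X) = 6 (y(N, X) = 3 + 3 = 6)
y(8, -6)*(-1033) = 6*(-1033) = -6198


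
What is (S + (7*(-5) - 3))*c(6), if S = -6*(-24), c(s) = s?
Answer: 636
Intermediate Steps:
S = 144
(S + (7*(-5) - 3))*c(6) = (144 + (7*(-5) - 3))*6 = (144 + (-35 - 3))*6 = (144 - 38)*6 = 106*6 = 636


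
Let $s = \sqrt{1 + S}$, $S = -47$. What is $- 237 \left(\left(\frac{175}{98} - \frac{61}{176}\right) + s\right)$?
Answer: $- \frac{420201}{1232} - 237 i \sqrt{46} \approx -341.07 - 1607.4 i$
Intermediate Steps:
$s = i \sqrt{46}$ ($s = \sqrt{1 - 47} = \sqrt{-46} = i \sqrt{46} \approx 6.7823 i$)
$- 237 \left(\left(\frac{175}{98} - \frac{61}{176}\right) + s\right) = - 237 \left(\left(\frac{175}{98} - \frac{61}{176}\right) + i \sqrt{46}\right) = - 237 \left(\left(175 \cdot \frac{1}{98} - \frac{61}{176}\right) + i \sqrt{46}\right) = - 237 \left(\left(\frac{25}{14} - \frac{61}{176}\right) + i \sqrt{46}\right) = - 237 \left(\frac{1773}{1232} + i \sqrt{46}\right) = - \frac{420201}{1232} - 237 i \sqrt{46}$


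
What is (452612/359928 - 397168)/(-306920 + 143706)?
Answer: 35737857823/14686322148 ≈ 2.4334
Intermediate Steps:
(452612/359928 - 397168)/(-306920 + 143706) = (452612*(1/359928) - 397168)/(-163214) = (113153/89982 - 397168)*(-1/163214) = -35737857823/89982*(-1/163214) = 35737857823/14686322148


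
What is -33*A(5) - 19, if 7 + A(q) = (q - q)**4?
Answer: 212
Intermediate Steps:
A(q) = -7 (A(q) = -7 + (q - q)**4 = -7 + 0**4 = -7 + 0 = -7)
-33*A(5) - 19 = -33*(-7) - 19 = 231 - 19 = 212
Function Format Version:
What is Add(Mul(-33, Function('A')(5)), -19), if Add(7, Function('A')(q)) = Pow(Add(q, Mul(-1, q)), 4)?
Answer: 212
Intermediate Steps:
Function('A')(q) = -7 (Function('A')(q) = Add(-7, Pow(Add(q, Mul(-1, q)), 4)) = Add(-7, Pow(0, 4)) = Add(-7, 0) = -7)
Add(Mul(-33, Function('A')(5)), -19) = Add(Mul(-33, -7), -19) = Add(231, -19) = 212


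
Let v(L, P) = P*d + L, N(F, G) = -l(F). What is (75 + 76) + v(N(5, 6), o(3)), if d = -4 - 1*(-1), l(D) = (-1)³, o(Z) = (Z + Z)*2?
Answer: 116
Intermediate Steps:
o(Z) = 4*Z (o(Z) = (2*Z)*2 = 4*Z)
l(D) = -1
d = -3 (d = -4 + 1 = -3)
N(F, G) = 1 (N(F, G) = -1*(-1) = 1)
v(L, P) = L - 3*P (v(L, P) = P*(-3) + L = -3*P + L = L - 3*P)
(75 + 76) + v(N(5, 6), o(3)) = (75 + 76) + (1 - 12*3) = 151 + (1 - 3*12) = 151 + (1 - 36) = 151 - 35 = 116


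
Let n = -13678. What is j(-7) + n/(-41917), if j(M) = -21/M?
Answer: 139429/41917 ≈ 3.3263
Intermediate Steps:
j(-7) + n/(-41917) = -21/(-7) - 13678/(-41917) = -21*(-1/7) - 13678*(-1/41917) = 3 + 13678/41917 = 139429/41917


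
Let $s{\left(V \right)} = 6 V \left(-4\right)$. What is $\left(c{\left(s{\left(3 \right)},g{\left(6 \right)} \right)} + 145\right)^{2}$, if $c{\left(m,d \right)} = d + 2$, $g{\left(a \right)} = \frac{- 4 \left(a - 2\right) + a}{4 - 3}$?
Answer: $18769$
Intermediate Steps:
$s{\left(V \right)} = - 24 V$
$g{\left(a \right)} = 8 - 3 a$ ($g{\left(a \right)} = \frac{- 4 \left(-2 + a\right) + a}{1} = \left(\left(8 - 4 a\right) + a\right) 1 = \left(8 - 3 a\right) 1 = 8 - 3 a$)
$c{\left(m,d \right)} = 2 + d$
$\left(c{\left(s{\left(3 \right)},g{\left(6 \right)} \right)} + 145\right)^{2} = \left(\left(2 + \left(8 - 18\right)\right) + 145\right)^{2} = \left(\left(2 - 10\right) + 145\right)^{2} = \left(-8 + 145\right)^{2} = 137^{2} = 18769$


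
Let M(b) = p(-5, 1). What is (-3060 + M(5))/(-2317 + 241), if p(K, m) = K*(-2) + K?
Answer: 3055/2076 ≈ 1.4716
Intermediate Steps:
p(K, m) = -K (p(K, m) = -2*K + K = -K)
M(b) = 5 (M(b) = -1*(-5) = 5)
(-3060 + M(5))/(-2317 + 241) = (-3060 + 5)/(-2317 + 241) = -3055/(-2076) = -3055*(-1/2076) = 3055/2076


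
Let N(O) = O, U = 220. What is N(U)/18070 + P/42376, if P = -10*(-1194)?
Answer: 5626963/19143358 ≈ 0.29394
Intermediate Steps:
P = 11940
N(U)/18070 + P/42376 = 220/18070 + 11940/42376 = 220*(1/18070) + 11940*(1/42376) = 22/1807 + 2985/10594 = 5626963/19143358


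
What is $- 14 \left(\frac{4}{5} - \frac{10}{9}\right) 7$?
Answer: $\frac{1372}{45} \approx 30.489$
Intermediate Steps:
$- 14 \left(\frac{4}{5} - \frac{10}{9}\right) 7 = \left(-14\right) \left(- \frac{14}{45}\right) 7 = \frac{196}{45} \cdot 7 = \frac{1372}{45}$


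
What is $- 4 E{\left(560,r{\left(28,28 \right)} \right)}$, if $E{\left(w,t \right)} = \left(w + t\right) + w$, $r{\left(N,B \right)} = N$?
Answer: $-4592$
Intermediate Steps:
$E{\left(w,t \right)} = t + 2 w$ ($E{\left(w,t \right)} = \left(t + w\right) + w = t + 2 w$)
$- 4 E{\left(560,r{\left(28,28 \right)} \right)} = - 4 \left(28 + 2 \cdot 560\right) = - 4 \left(28 + 1120\right) = \left(-4\right) 1148 = -4592$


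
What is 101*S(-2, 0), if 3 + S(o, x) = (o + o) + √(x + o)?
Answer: -707 + 101*I*√2 ≈ -707.0 + 142.84*I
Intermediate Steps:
S(o, x) = -3 + √(o + x) + 2*o (S(o, x) = -3 + ((o + o) + √(x + o)) = -3 + (2*o + √(o + x)) = -3 + (√(o + x) + 2*o) = -3 + √(o + x) + 2*o)
101*S(-2, 0) = 101*(-3 + √(-2 + 0) + 2*(-2)) = 101*(-3 + √(-2) - 4) = 101*(-3 + I*√2 - 4) = 101*(-7 + I*√2) = -707 + 101*I*√2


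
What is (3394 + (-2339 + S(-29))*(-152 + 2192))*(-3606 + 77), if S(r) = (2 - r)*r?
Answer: 23298902654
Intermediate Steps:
S(r) = r*(2 - r)
(3394 + (-2339 + S(-29))*(-152 + 2192))*(-3606 + 77) = (3394 + (-2339 - 29*(2 - 1*(-29)))*(-152 + 2192))*(-3606 + 77) = (3394 + (-2339 - 29*(2 + 29))*2040)*(-3529) = (3394 + (-2339 - 29*31)*2040)*(-3529) = (3394 + (-2339 - 899)*2040)*(-3529) = (3394 - 3238*2040)*(-3529) = (3394 - 6605520)*(-3529) = -6602126*(-3529) = 23298902654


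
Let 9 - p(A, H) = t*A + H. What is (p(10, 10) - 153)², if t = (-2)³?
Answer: 5476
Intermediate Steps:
t = -8
p(A, H) = 9 - H + 8*A (p(A, H) = 9 - (-8*A + H) = 9 - (H - 8*A) = 9 + (-H + 8*A) = 9 - H + 8*A)
(p(10, 10) - 153)² = ((9 - 1*10 + 8*10) - 153)² = ((9 - 10 + 80) - 153)² = (79 - 153)² = (-74)² = 5476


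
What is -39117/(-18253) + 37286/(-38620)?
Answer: 415058591/352465430 ≈ 1.1776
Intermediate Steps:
-39117/(-18253) + 37286/(-38620) = -39117*(-1/18253) + 37286*(-1/38620) = 39117/18253 - 18643/19310 = 415058591/352465430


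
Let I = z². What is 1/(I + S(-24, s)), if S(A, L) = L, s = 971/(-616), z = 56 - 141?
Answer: 616/4449629 ≈ 0.00013844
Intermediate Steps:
z = -85
s = -971/616 (s = 971*(-1/616) = -971/616 ≈ -1.5763)
I = 7225 (I = (-85)² = 7225)
1/(I + S(-24, s)) = 1/(7225 - 971/616) = 1/(4449629/616) = 616/4449629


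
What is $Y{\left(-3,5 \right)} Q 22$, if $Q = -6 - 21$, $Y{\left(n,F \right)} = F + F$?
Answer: $-5940$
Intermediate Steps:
$Y{\left(n,F \right)} = 2 F$
$Q = -27$ ($Q = -6 - 21 = -27$)
$Y{\left(-3,5 \right)} Q 22 = 2 \cdot 5 \left(-27\right) 22 = 10 \left(-27\right) 22 = \left(-270\right) 22 = -5940$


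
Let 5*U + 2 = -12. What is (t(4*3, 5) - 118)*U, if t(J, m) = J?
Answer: 1484/5 ≈ 296.80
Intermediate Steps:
U = -14/5 (U = -2/5 + (1/5)*(-12) = -2/5 - 12/5 = -14/5 ≈ -2.8000)
(t(4*3, 5) - 118)*U = (4*3 - 118)*(-14/5) = (12 - 118)*(-14/5) = -106*(-14/5) = 1484/5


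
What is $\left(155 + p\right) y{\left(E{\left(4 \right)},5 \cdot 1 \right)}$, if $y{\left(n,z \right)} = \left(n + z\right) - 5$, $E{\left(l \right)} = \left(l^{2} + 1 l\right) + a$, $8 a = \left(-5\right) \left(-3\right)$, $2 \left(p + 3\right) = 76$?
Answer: $\frac{16625}{4} \approx 4156.3$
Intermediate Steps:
$p = 35$ ($p = -3 + \frac{1}{2} \cdot 76 = -3 + 38 = 35$)
$a = \frac{15}{8}$ ($a = \frac{\left(-5\right) \left(-3\right)}{8} = \frac{1}{8} \cdot 15 = \frac{15}{8} \approx 1.875$)
$E{\left(l \right)} = \frac{15}{8} + l + l^{2}$ ($E{\left(l \right)} = \left(l^{2} + 1 l\right) + \frac{15}{8} = \left(l^{2} + l\right) + \frac{15}{8} = \left(l + l^{2}\right) + \frac{15}{8} = \frac{15}{8} + l + l^{2}$)
$y{\left(n,z \right)} = -5 + n + z$
$\left(155 + p\right) y{\left(E{\left(4 \right)},5 \cdot 1 \right)} = \left(155 + 35\right) \left(-5 + \left(\frac{15}{8} + 4 + 4^{2}\right) + 5 \cdot 1\right) = 190 \left(-5 + \left(\frac{15}{8} + 4 + 16\right) + 5\right) = 190 \left(-5 + \frac{175}{8} + 5\right) = 190 \cdot \frac{175}{8} = \frac{16625}{4}$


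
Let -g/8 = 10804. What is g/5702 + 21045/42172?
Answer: -1762505857/120232372 ≈ -14.659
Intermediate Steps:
g = -86432 (g = -8*10804 = -86432)
g/5702 + 21045/42172 = -86432/5702 + 21045/42172 = -86432*1/5702 + 21045*(1/42172) = -43216/2851 + 21045/42172 = -1762505857/120232372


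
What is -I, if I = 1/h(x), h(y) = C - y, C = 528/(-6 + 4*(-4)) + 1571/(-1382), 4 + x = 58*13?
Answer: 1382/1071239 ≈ 0.0012901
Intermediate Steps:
x = 750 (x = -4 + 58*13 = -4 + 754 = 750)
C = -34739/1382 (C = 528/(-6 - 16) + 1571*(-1/1382) = 528/(-22) - 1571/1382 = 528*(-1/22) - 1571/1382 = -24 - 1571/1382 = -34739/1382 ≈ -25.137)
h(y) = -34739/1382 - y
I = -1382/1071239 (I = 1/(-34739/1382 - 1*750) = 1/(-34739/1382 - 750) = 1/(-1071239/1382) = -1382/1071239 ≈ -0.0012901)
-I = -1*(-1382/1071239) = 1382/1071239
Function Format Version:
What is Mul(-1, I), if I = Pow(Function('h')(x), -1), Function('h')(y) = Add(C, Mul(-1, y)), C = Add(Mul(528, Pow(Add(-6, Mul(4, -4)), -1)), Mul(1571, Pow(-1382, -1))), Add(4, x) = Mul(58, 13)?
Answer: Rational(1382, 1071239) ≈ 0.0012901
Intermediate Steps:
x = 750 (x = Add(-4, Mul(58, 13)) = Add(-4, 754) = 750)
C = Rational(-34739, 1382) (C = Add(Mul(528, Pow(Add(-6, -16), -1)), Mul(1571, Rational(-1, 1382))) = Add(Mul(528, Pow(-22, -1)), Rational(-1571, 1382)) = Add(Mul(528, Rational(-1, 22)), Rational(-1571, 1382)) = Add(-24, Rational(-1571, 1382)) = Rational(-34739, 1382) ≈ -25.137)
Function('h')(y) = Add(Rational(-34739, 1382), Mul(-1, y))
I = Rational(-1382, 1071239) (I = Pow(Add(Rational(-34739, 1382), Mul(-1, 750)), -1) = Pow(Add(Rational(-34739, 1382), -750), -1) = Pow(Rational(-1071239, 1382), -1) = Rational(-1382, 1071239) ≈ -0.0012901)
Mul(-1, I) = Mul(-1, Rational(-1382, 1071239)) = Rational(1382, 1071239)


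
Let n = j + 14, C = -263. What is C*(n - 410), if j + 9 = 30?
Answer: 98625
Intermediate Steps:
j = 21 (j = -9 + 30 = 21)
n = 35 (n = 21 + 14 = 35)
C*(n - 410) = -263*(35 - 410) = -263*(-375) = 98625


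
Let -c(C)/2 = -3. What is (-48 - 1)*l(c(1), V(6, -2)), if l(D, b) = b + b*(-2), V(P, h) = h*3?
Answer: -294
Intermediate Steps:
c(C) = 6 (c(C) = -2*(-3) = 6)
V(P, h) = 3*h
l(D, b) = -b (l(D, b) = b - 2*b = -b)
(-48 - 1)*l(c(1), V(6, -2)) = (-48 - 1)*(-3*(-2)) = -(-49)*(-6) = -49*6 = -294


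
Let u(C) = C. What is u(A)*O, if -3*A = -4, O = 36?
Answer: 48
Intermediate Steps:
A = 4/3 (A = -⅓*(-4) = 4/3 ≈ 1.3333)
u(A)*O = (4/3)*36 = 48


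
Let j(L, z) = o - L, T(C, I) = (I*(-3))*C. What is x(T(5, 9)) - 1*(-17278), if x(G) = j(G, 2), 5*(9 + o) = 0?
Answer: 17404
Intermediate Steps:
o = -9 (o = -9 + (1/5)*0 = -9 + 0 = -9)
T(C, I) = -3*C*I (T(C, I) = (-3*I)*C = -3*C*I)
j(L, z) = -9 - L
x(G) = -9 - G
x(T(5, 9)) - 1*(-17278) = (-9 - (-3)*5*9) - 1*(-17278) = (-9 - 1*(-135)) + 17278 = (-9 + 135) + 17278 = 126 + 17278 = 17404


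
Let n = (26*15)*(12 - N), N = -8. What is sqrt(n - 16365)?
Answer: I*sqrt(8565) ≈ 92.547*I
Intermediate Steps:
n = 7800 (n = (26*15)*(12 - 1*(-8)) = 390*(12 + 8) = 390*20 = 7800)
sqrt(n - 16365) = sqrt(7800 - 16365) = sqrt(-8565) = I*sqrt(8565)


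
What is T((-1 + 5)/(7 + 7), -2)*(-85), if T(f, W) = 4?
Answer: -340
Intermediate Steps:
T((-1 + 5)/(7 + 7), -2)*(-85) = 4*(-85) = -340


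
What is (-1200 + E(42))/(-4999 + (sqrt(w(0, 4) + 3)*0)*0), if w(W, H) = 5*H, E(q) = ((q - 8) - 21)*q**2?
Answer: -21732/4999 ≈ -4.3473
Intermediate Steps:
E(q) = q**2*(-29 + q) (E(q) = ((-8 + q) - 21)*q**2 = (-29 + q)*q**2 = q**2*(-29 + q))
(-1200 + E(42))/(-4999 + (sqrt(w(0, 4) + 3)*0)*0) = (-1200 + 42**2*(-29 + 42))/(-4999 + (sqrt(5*4 + 3)*0)*0) = (-1200 + 1764*13)/(-4999 + (sqrt(20 + 3)*0)*0) = (-1200 + 22932)/(-4999 + (sqrt(23)*0)*0) = 21732/(-4999 + 0*0) = 21732/(-4999 + 0) = 21732/(-4999) = 21732*(-1/4999) = -21732/4999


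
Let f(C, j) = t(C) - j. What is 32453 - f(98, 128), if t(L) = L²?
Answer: 22977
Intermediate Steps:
f(C, j) = C² - j
32453 - f(98, 128) = 32453 - (98² - 1*128) = 32453 - (9604 - 128) = 32453 - 1*9476 = 32453 - 9476 = 22977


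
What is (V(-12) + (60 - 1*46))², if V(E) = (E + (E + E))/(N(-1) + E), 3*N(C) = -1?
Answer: 391876/1369 ≈ 286.25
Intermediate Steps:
N(C) = -⅓ (N(C) = (⅓)*(-1) = -⅓)
V(E) = 3*E/(-⅓ + E) (V(E) = (E + (E + E))/(-⅓ + E) = (E + 2*E)/(-⅓ + E) = (3*E)/(-⅓ + E) = 3*E/(-⅓ + E))
(V(-12) + (60 - 1*46))² = (9*(-12)/(-1 + 3*(-12)) + (60 - 1*46))² = (9*(-12)/(-1 - 36) + (60 - 46))² = (9*(-12)/(-37) + 14)² = (9*(-12)*(-1/37) + 14)² = (108/37 + 14)² = (626/37)² = 391876/1369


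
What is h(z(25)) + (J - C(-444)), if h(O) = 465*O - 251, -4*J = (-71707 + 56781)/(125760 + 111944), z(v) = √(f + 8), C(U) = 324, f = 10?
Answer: -273352137/475408 + 1395*√2 ≈ 1397.8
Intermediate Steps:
z(v) = 3*√2 (z(v) = √(10 + 8) = √18 = 3*√2)
J = 7463/475408 (J = -(-71707 + 56781)/(4*(125760 + 111944)) = -(-7463)/(2*237704) = -¼*(-7463/118852) = 7463/475408 ≈ 0.015698)
h(O) = -251 + 465*O
h(z(25)) + (J - C(-444)) = (-251 + 465*(3*√2)) + (7463/475408 - 1*324) = (-251 + 1395*√2) + (7463/475408 - 324) = (-251 + 1395*√2) - 154024729/475408 = -273352137/475408 + 1395*√2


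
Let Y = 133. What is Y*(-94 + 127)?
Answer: 4389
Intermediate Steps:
Y*(-94 + 127) = 133*(-94 + 127) = 133*33 = 4389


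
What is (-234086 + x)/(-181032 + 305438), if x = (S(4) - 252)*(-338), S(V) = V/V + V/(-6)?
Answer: -223534/186609 ≈ -1.1979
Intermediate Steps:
S(V) = 1 - V/6 (S(V) = 1 + V*(-⅙) = 1 - V/6)
x = 255190/3 (x = ((1 - ⅙*4) - 252)*(-338) = ((1 - ⅔) - 252)*(-338) = (⅓ - 252)*(-338) = -755/3*(-338) = 255190/3 ≈ 85063.)
(-234086 + x)/(-181032 + 305438) = (-234086 + 255190/3)/(-181032 + 305438) = -447068/3/124406 = -447068/3*1/124406 = -223534/186609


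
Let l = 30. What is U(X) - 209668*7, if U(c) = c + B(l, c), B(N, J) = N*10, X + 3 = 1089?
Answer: -1466290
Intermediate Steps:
X = 1086 (X = -3 + 1089 = 1086)
B(N, J) = 10*N
U(c) = 300 + c (U(c) = c + 10*30 = c + 300 = 300 + c)
U(X) - 209668*7 = (300 + 1086) - 209668*7 = 1386 - 1467676 = -1466290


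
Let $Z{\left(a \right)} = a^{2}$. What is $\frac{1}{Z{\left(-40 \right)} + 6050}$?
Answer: $\frac{1}{7650} \approx 0.00013072$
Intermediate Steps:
$\frac{1}{Z{\left(-40 \right)} + 6050} = \frac{1}{\left(-40\right)^{2} + 6050} = \frac{1}{1600 + 6050} = \frac{1}{7650}$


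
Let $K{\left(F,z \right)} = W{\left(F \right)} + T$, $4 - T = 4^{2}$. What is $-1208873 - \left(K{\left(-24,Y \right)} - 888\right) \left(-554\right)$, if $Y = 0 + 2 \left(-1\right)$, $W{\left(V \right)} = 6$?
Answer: $-1704149$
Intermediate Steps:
$T = -12$ ($T = 4 - 4^{2} = 4 - 16 = -12$)
$Y = -2$ ($Y = 0 - 2 = -2$)
$K{\left(F,z \right)} = -6$ ($K{\left(F,z \right)} = 6 - 12 = -6$)
$-1208873 - \left(K{\left(-24,Y \right)} - 888\right) \left(-554\right) = -1208873 - \left(-6 - 888\right) \left(-554\right) = -1208873 - \left(-894\right) \left(-554\right) = -1208873 - 495276 = -1704149$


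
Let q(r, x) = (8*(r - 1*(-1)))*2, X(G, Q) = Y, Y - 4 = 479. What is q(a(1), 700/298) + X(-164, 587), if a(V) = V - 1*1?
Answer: 499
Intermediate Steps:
Y = 483 (Y = 4 + 479 = 483)
X(G, Q) = 483
a(V) = -1 + V (a(V) = V - 1 = -1 + V)
q(r, x) = 16 + 16*r (q(r, x) = (8*(r + 1))*2 = (8*(1 + r))*2 = (8 + 8*r)*2 = 16 + 16*r)
q(a(1), 700/298) + X(-164, 587) = (16 + 16*(-1 + 1)) + 483 = (16 + 16*0) + 483 = (16 + 0) + 483 = 16 + 483 = 499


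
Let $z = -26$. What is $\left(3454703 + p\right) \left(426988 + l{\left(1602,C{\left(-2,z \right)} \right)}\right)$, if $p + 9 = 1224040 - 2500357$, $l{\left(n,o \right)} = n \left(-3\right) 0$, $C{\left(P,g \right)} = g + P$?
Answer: $930140838476$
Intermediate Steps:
$C{\left(P,g \right)} = P + g$
$l{\left(n,o \right)} = 0$ ($l{\left(n,o \right)} = - 3 n 0 = 0$)
$p = -1276326$ ($p = -9 + \left(1224040 - 2500357\right) = -9 - 1276317 = -1276326$)
$\left(3454703 + p\right) \left(426988 + l{\left(1602,C{\left(-2,z \right)} \right)}\right) = \left(3454703 - 1276326\right) \left(426988 + 0\right) = 2178377 \cdot 426988 = 930140838476$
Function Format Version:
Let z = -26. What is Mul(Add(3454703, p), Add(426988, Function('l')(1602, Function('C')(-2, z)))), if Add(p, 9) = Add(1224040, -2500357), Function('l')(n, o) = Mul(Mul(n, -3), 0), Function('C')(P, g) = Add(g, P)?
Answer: 930140838476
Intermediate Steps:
Function('C')(P, g) = Add(P, g)
Function('l')(n, o) = 0 (Function('l')(n, o) = Mul(Mul(-3, n), 0) = 0)
p = -1276326 (p = Add(-9, Add(1224040, -2500357)) = Add(-9, -1276317) = -1276326)
Mul(Add(3454703, p), Add(426988, Function('l')(1602, Function('C')(-2, z)))) = Mul(Add(3454703, -1276326), Add(426988, 0)) = Mul(2178377, 426988) = 930140838476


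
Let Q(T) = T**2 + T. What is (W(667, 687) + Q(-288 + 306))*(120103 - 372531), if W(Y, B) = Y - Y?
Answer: -86330376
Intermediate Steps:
W(Y, B) = 0
Q(T) = T + T**2
(W(667, 687) + Q(-288 + 306))*(120103 - 372531) = (0 + (-288 + 306)*(1 + (-288 + 306)))*(120103 - 372531) = (0 + 18*(1 + 18))*(-252428) = (0 + 18*19)*(-252428) = (0 + 342)*(-252428) = 342*(-252428) = -86330376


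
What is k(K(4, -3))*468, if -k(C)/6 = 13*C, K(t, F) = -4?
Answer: 146016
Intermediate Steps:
k(C) = -78*C
k(K(4, -3))*468 = -78*(-4)*468 = 312*468 = 146016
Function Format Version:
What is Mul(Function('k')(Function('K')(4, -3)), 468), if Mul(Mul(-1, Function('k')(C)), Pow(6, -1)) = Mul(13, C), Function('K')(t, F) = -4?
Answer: 146016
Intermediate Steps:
Function('k')(C) = Mul(-78, C) (Function('k')(C) = Mul(-6, Mul(13, C)) = Mul(-78, C))
Mul(Function('k')(Function('K')(4, -3)), 468) = Mul(Mul(-78, -4), 468) = Mul(312, 468) = 146016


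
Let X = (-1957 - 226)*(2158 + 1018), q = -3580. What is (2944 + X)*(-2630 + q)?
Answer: 43036939440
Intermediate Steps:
X = -6933208 (X = -2183*3176 = -6933208)
(2944 + X)*(-2630 + q) = (2944 - 6933208)*(-2630 - 3580) = -6930264*(-6210) = 43036939440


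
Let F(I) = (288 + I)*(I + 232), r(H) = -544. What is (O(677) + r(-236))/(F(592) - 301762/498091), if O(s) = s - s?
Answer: -135480752/180587722079 ≈ -0.00075022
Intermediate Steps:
O(s) = 0
F(I) = (232 + I)*(288 + I) (F(I) = (288 + I)*(232 + I) = (232 + I)*(288 + I))
(O(677) + r(-236))/(F(592) - 301762/498091) = (0 - 544)/((66816 + 592² + 520*592) - 301762/498091) = -544/((66816 + 350464 + 307840) - 301762*1/498091) = -544/(725120 - 301762/498091) = -544/361175444158/498091 = -544*498091/361175444158 = -135480752/180587722079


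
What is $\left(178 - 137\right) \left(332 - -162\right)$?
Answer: $20254$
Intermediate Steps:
$\left(178 - 137\right) \left(332 - -162\right) = 41 \left(332 + 162\right) = 41 \cdot 494 = 20254$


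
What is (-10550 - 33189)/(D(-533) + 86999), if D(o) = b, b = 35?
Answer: -43739/87034 ≈ -0.50255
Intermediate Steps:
D(o) = 35
(-10550 - 33189)/(D(-533) + 86999) = (-10550 - 33189)/(35 + 86999) = -43739/87034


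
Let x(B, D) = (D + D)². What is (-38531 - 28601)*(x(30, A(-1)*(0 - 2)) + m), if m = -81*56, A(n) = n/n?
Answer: 303436640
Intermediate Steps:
A(n) = 1
x(B, D) = 4*D² (x(B, D) = (2*D)² = 4*D²)
m = -4536
(-38531 - 28601)*(x(30, A(-1)*(0 - 2)) + m) = (-38531 - 28601)*(4*(1*(0 - 2))² - 4536) = -67132*(4*(1*(-2))² - 4536) = -67132*(4*(-2)² - 4536) = -67132*(4*4 - 4536) = -67132*(16 - 4536) = -67132*(-4520) = 303436640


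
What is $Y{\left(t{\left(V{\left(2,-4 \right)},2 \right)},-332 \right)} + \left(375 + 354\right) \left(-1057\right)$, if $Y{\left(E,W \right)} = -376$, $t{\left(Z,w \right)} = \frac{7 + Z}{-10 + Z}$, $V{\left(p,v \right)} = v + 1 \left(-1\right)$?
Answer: $-770929$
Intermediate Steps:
$V{\left(p,v \right)} = -1 + v$ ($V{\left(p,v \right)} = v - 1 = -1 + v$)
$t{\left(Z,w \right)} = \frac{7 + Z}{-10 + Z}$
$Y{\left(t{\left(V{\left(2,-4 \right)},2 \right)},-332 \right)} + \left(375 + 354\right) \left(-1057\right) = -376 + \left(375 + 354\right) \left(-1057\right) = -376 + 729 \left(-1057\right) = -376 - 770553 = -770929$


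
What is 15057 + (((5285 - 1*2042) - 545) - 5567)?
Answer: 12188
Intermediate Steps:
15057 + (((5285 - 1*2042) - 545) - 5567) = 15057 + (((5285 - 2042) - 545) - 5567) = 15057 + ((3243 - 545) - 5567) = 15057 + (2698 - 5567) = 15057 - 2869 = 12188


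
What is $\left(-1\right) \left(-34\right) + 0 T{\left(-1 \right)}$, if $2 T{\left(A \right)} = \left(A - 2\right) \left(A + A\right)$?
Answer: $34$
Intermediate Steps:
$T{\left(A \right)} = A \left(-2 + A\right)$ ($T{\left(A \right)} = \frac{\left(A - 2\right) \left(A + A\right)}{2} = \frac{\left(-2 + A\right) 2 A}{2} = \frac{2 A \left(-2 + A\right)}{2} = A \left(-2 + A\right)$)
$\left(-1\right) \left(-34\right) + 0 T{\left(-1 \right)} = \left(-1\right) \left(-34\right) + 0 \left(- (-2 - 1)\right) = 34 + 0 \left(\left(-1\right) \left(-3\right)\right) = 34 + 0 \cdot 3 = 34 + 0 = 34$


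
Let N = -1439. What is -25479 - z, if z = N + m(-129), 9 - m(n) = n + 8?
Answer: -24170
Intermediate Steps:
m(n) = 1 - n (m(n) = 9 - (n + 8) = 9 - (8 + n) = 9 + (-8 - n) = 1 - n)
z = -1309 (z = -1439 + (1 - 1*(-129)) = -1439 + (1 + 129) = -1439 + 130 = -1309)
-25479 - z = -25479 - 1*(-1309) = -25479 + 1309 = -24170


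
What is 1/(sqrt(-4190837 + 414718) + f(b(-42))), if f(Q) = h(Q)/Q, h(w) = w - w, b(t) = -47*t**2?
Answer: -I*sqrt(3776119)/3776119 ≈ -0.00051461*I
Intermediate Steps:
h(w) = 0
f(Q) = 0 (f(Q) = 0/Q = 0)
1/(sqrt(-4190837 + 414718) + f(b(-42))) = 1/(sqrt(-4190837 + 414718) + 0) = 1/(sqrt(-3776119) + 0) = 1/(I*sqrt(3776119) + 0) = 1/(I*sqrt(3776119)) = -I*sqrt(3776119)/3776119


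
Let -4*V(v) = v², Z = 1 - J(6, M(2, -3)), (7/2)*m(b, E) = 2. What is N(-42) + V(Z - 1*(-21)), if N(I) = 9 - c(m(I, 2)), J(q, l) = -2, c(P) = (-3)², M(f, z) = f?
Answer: -144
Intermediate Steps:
m(b, E) = 4/7 (m(b, E) = (2/7)*2 = 4/7)
c(P) = 9
Z = 3 (Z = 1 - 1*(-2) = 1 + 2 = 3)
N(I) = 0 (N(I) = 9 - 1*9 = 9 - 9 = 0)
V(v) = -v²/4
N(-42) + V(Z - 1*(-21)) = 0 - (3 - 1*(-21))²/4 = 0 - (3 + 21)²/4 = 0 - ¼*24² = 0 - ¼*576 = 0 - 144 = -144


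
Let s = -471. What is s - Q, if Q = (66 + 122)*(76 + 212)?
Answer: -54615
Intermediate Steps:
Q = 54144 (Q = 188*288 = 54144)
s - Q = -471 - 1*54144 = -471 - 54144 = -54615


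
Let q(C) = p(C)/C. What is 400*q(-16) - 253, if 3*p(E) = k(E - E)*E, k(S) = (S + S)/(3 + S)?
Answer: -253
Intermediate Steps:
k(S) = 2*S/(3 + S) (k(S) = (2*S)/(3 + S) = 2*S/(3 + S))
p(E) = 0 (p(E) = ((2*(E - E)/(3 + (E - E)))*E)/3 = ((2*0/(3 + 0))*E)/3 = ((2*0/3)*E)/3 = ((2*0*(⅓))*E)/3 = (0*E)/3 = (⅓)*0 = 0)
q(C) = 0 (q(C) = 0/C = 0)
400*q(-16) - 253 = 400*0 - 253 = 0 - 253 = -253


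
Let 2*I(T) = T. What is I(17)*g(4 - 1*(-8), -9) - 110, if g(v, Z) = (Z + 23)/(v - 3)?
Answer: -871/9 ≈ -96.778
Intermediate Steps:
g(v, Z) = (23 + Z)/(-3 + v)
I(T) = T/2
I(17)*g(4 - 1*(-8), -9) - 110 = ((1/2)*17)*((23 - 9)/(-3 + (4 - 1*(-8)))) - 110 = 17*(14/(-3 + (4 + 8)))/2 - 110 = 17*(14/(-3 + 12))/2 - 110 = 17*(14/9)/2 - 110 = 17*((1/9)*14)/2 - 110 = (17/2)*(14/9) - 110 = 119/9 - 110 = -871/9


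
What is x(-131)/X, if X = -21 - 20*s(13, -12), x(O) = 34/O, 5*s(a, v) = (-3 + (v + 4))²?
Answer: 34/66155 ≈ 0.00051394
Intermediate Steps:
s(a, v) = (1 + v)²/5 (s(a, v) = (-3 + (v + 4))²/5 = (-3 + (4 + v))²/5 = (1 + v)²/5)
X = -505 (X = -21 - 4*(1 - 12)² = -21 - 4*(-11)² = -21 - 4*121 = -21 - 20*121/5 = -21 - 484 = -505)
x(-131)/X = (34/(-131))/(-505) = (34*(-1/131))*(-1/505) = -34/131*(-1/505) = 34/66155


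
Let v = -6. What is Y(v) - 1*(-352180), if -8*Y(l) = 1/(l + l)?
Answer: 33809281/96 ≈ 3.5218e+5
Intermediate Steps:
Y(l) = -1/(16*l) (Y(l) = -1/(8*(l + l)) = -1/(2*l)/8 = -1/(16*l))
Y(v) - 1*(-352180) = -1/16/(-6) - 1*(-352180) = -1/16*(-⅙) + 352180 = 1/96 + 352180 = 33809281/96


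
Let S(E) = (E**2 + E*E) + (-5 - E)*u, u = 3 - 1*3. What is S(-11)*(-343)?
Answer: -83006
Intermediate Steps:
u = 0 (u = 3 - 3 = 0)
S(E) = 2*E**2 (S(E) = (E**2 + E*E) + (-5 - E)*0 = (E**2 + E**2) + 0 = 2*E**2 + 0 = 2*E**2)
S(-11)*(-343) = (2*(-11)**2)*(-343) = (2*121)*(-343) = 242*(-343) = -83006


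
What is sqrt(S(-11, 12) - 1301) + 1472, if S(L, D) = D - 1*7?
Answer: 1472 + 36*I ≈ 1472.0 + 36.0*I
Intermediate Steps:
S(L, D) = -7 + D (S(L, D) = D - 7 = -7 + D)
sqrt(S(-11, 12) - 1301) + 1472 = sqrt((-7 + 12) - 1301) + 1472 = sqrt(5 - 1301) + 1472 = sqrt(-1296) + 1472 = 36*I + 1472 = 1472 + 36*I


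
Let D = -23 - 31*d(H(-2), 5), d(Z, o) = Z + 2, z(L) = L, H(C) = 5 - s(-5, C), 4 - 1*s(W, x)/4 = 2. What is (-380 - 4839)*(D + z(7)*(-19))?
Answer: 652375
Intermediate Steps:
s(W, x) = 8 (s(W, x) = 16 - 4*2 = 16 - 8 = 8)
H(C) = -3 (H(C) = 5 - 1*8 = 5 - 8 = -3)
d(Z, o) = 2 + Z
D = 8 (D = -23 - 31*(2 - 3) = -23 - 31*(-1) = -23 + 31 = 8)
(-380 - 4839)*(D + z(7)*(-19)) = (-380 - 4839)*(8 + 7*(-19)) = -5219*(8 - 133) = -5219*(-125) = 652375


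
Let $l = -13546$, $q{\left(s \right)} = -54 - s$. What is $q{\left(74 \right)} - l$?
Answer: $13418$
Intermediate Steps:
$q{\left(74 \right)} - l = \left(-54 - 74\right) - -13546 = \left(-54 - 74\right) + 13546 = -128 + 13546 = 13418$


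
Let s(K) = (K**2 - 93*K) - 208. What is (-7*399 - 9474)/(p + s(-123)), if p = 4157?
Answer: -12267/30517 ≈ -0.40197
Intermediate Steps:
s(K) = -208 + K**2 - 93*K
(-7*399 - 9474)/(p + s(-123)) = (-7*399 - 9474)/(4157 + (-208 + (-123)**2 - 93*(-123))) = (-2793 - 9474)/(4157 + (-208 + 15129 + 11439)) = -12267/(4157 + 26360) = -12267/30517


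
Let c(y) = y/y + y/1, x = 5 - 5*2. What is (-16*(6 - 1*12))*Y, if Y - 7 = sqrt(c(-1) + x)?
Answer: 672 + 96*I*sqrt(5) ≈ 672.0 + 214.66*I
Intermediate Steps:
x = -5 (x = 5 - 10 = -5)
c(y) = 1 + y (c(y) = 1 + y*1 = 1 + y)
Y = 7 + I*sqrt(5) (Y = 7 + sqrt((1 - 1) - 5) = 7 + sqrt(0 - 5) = 7 + sqrt(-5) = 7 + I*sqrt(5) ≈ 7.0 + 2.2361*I)
(-16*(6 - 1*12))*Y = (-16*(6 - 1*12))*(7 + I*sqrt(5)) = (-16*(6 - 12))*(7 + I*sqrt(5)) = (-16*(-6))*(7 + I*sqrt(5)) = 96*(7 + I*sqrt(5)) = 672 + 96*I*sqrt(5)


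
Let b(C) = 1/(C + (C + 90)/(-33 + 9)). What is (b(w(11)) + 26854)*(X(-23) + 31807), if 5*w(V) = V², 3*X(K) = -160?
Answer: 5968149471022/6999 ≈ 8.5271e+8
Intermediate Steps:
X(K) = -160/3 (X(K) = (⅓)*(-160) = -160/3)
w(V) = V²/5
b(C) = 1/(-15/4 + 23*C/24) (b(C) = 1/(C + (90 + C)/(-24)) = 1/(C + (90 + C)*(-1/24)) = 1/(C + (-15/4 - C/24)) = 1/(-15/4 + 23*C/24))
(b(w(11)) + 26854)*(X(-23) + 31807) = (24/(-90 + 23*((⅕)*11²)) + 26854)*(-160/3 + 31807) = (24/(-90 + 23*((⅕)*121)) + 26854)*(95261/3) = (24/(-90 + 23*(121/5)) + 26854)*(95261/3) = (24/(-90 + 2783/5) + 26854)*(95261/3) = (24/(2333/5) + 26854)*(95261/3) = (24*(5/2333) + 26854)*(95261/3) = (120/2333 + 26854)*(95261/3) = (62650502/2333)*(95261/3) = 5968149471022/6999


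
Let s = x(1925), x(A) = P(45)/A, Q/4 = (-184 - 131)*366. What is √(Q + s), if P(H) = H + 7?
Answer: 2*I*√17088859249/385 ≈ 679.09*I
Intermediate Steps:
P(H) = 7 + H
Q = -461160 (Q = 4*((-184 - 131)*366) = 4*(-315*366) = 4*(-115290) = -461160)
x(A) = 52/A (x(A) = (7 + 45)/A = 52/A)
s = 52/1925 ≈ 0.027013
√(Q + s) = √(-461160 + 52/1925) = √(-887732948/1925) = 2*I*√17088859249/385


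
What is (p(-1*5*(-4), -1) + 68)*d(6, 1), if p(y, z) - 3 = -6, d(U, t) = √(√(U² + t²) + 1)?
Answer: 65*√(1 + √37) ≈ 172.99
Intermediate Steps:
d(U, t) = √(1 + √(U² + t²))
p(y, z) = -3 (p(y, z) = 3 - 6 = -3)
(p(-1*5*(-4), -1) + 68)*d(6, 1) = (-3 + 68)*√(1 + √(6² + 1²)) = 65*√(1 + √(36 + 1)) = 65*√(1 + √37)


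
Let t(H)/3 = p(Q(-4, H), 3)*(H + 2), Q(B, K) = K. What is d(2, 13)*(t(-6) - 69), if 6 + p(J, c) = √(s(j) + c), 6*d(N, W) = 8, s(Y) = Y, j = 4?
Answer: 4 - 16*√7 ≈ -38.332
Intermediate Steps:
d(N, W) = 4/3 (d(N, W) = (⅙)*8 = 4/3)
p(J, c) = -6 + √(4 + c)
t(H) = 3*(-6 + √7)*(2 + H) (t(H) = 3*((-6 + √(4 + 3))*(H + 2)) = 3*((-6 + √7)*(2 + H)) = 3*(-6 + √7)*(2 + H))
d(2, 13)*(t(-6) - 69) = 4*(-3*(2 - 6)*(6 - √7) - 69)/3 = 4*(-3*(-4)*(6 - √7) - 69)/3 = 4*((72 - 12*√7) - 69)/3 = 4*(3 - 12*√7)/3 = 4 - 16*√7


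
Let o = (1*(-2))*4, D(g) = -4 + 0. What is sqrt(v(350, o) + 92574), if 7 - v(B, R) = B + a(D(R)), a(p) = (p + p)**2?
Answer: sqrt(92167) ≈ 303.59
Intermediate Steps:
D(g) = -4
a(p) = 4*p**2 (a(p) = (2*p)**2 = 4*p**2)
o = -8 (o = -2*4 = -8)
v(B, R) = -57 - B (v(B, R) = 7 - (B + 4*(-4)**2) = 7 - (B + 4*16) = 7 - (B + 64) = 7 - (64 + B) = 7 + (-64 - B) = -57 - B)
sqrt(v(350, o) + 92574) = sqrt((-57 - 1*350) + 92574) = sqrt((-57 - 350) + 92574) = sqrt(-407 + 92574) = sqrt(92167)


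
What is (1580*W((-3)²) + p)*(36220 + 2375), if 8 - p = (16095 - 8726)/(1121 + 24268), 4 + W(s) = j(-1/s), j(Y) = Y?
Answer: -22786255185/91 ≈ -2.5040e+8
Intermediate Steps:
W(s) = -4 - 1/s
p = 195743/25389 (p = 8 - (16095 - 8726)/(1121 + 24268) = 8 - 7369/25389 = 195743/25389 ≈ 7.7098)
(1580*W((-3)²) + p)*(36220 + 2375) = (1580*(-4 - 1/((-3)²)) + 195743/25389)*(36220 + 2375) = (1580*(-4 - 1/9) + 195743/25389)*38595 = (1580*(-4 - 1*⅑) + 195743/25389)*38595 = (1580*(-4 - ⅑) + 195743/25389)*38595 = (1580*(-37/9) + 195743/25389)*38595 = (-58460/9 + 195743/25389)*38595 = -18302213/2821*38595 = -22786255185/91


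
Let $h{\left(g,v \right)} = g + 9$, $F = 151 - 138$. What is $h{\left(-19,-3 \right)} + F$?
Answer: $3$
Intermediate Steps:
$F = 13$ ($F = 151 - 138 = 13$)
$h{\left(g,v \right)} = 9 + g$
$h{\left(-19,-3 \right)} + F = \left(9 - 19\right) + 13 = -10 + 13 = 3$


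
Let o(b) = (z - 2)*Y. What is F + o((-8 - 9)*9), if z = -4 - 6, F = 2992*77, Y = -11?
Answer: 230516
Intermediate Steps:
F = 230384
z = -10
o(b) = 132 (o(b) = (-10 - 2)*(-11) = -12*(-11) = 132)
F + o((-8 - 9)*9) = 230384 + 132 = 230516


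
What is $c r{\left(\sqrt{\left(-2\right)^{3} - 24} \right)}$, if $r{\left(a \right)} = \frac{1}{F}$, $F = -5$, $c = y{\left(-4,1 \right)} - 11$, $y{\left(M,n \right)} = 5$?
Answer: $\frac{6}{5} \approx 1.2$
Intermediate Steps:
$c = -6$ ($c = 5 - 11 = -6$)
$r{\left(a \right)} = - \frac{1}{5}$ ($r{\left(a \right)} = \frac{1}{-5} = - \frac{1}{5}$)
$c r{\left(\sqrt{\left(-2\right)^{3} - 24} \right)} = \left(-6\right) \left(- \frac{1}{5}\right) = \frac{6}{5}$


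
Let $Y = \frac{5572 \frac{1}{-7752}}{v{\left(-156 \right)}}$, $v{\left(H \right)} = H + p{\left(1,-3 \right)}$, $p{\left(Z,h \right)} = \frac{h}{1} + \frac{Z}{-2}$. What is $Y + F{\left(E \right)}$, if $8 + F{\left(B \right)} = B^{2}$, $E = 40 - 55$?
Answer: $\frac{67078480}{309111} \approx 217.0$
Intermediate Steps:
$p{\left(Z,h \right)} = h - \frac{Z}{2}$ ($p{\left(Z,h \right)} = h 1 + Z \left(- \frac{1}{2}\right) = h - \frac{Z}{2}$)
$E = -15$
$v{\left(H \right)} = - \frac{7}{2} + H$ ($v{\left(H \right)} = H - \frac{7}{2} = - \frac{7}{2} + H$)
$F{\left(B \right)} = -8 + B^{2}$
$Y = \frac{1393}{309111}$ ($Y = \frac{5572 \frac{1}{-7752}}{- \frac{7}{2} - 156} = \frac{5572 \left(- \frac{1}{7752}\right)}{- \frac{319}{2}} = \left(- \frac{1393}{1938}\right) \left(- \frac{2}{319}\right) = \frac{1393}{309111} \approx 0.0045065$)
$Y + F{\left(E \right)} = \frac{1393}{309111} - \left(8 - \left(-15\right)^{2}\right) = \frac{1393}{309111} + \left(-8 + 225\right) = \frac{1393}{309111} + 217 = \frac{67078480}{309111}$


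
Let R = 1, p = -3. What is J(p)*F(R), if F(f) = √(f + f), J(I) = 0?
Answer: 0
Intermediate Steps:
F(f) = √2*√f (F(f) = √(2*f) = √2*√f)
J(p)*F(R) = 0*(√2*√1) = 0*(√2*1) = 0*√2 = 0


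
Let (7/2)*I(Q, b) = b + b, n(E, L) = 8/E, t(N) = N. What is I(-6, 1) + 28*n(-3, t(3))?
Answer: -1556/21 ≈ -74.095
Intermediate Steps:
I(Q, b) = 4*b/7 (I(Q, b) = 2*(b + b)/7 = 2*(2*b)/7 = 4*b/7)
I(-6, 1) + 28*n(-3, t(3)) = (4/7)*1 + 28*(8/(-3)) = 4/7 + 28*(8*(-⅓)) = 4/7 + 28*(-8/3) = 4/7 - 224/3 = -1556/21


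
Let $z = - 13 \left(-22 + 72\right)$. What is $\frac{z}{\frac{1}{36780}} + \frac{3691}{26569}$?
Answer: $- \frac{635185079309}{26569} \approx -2.3907 \cdot 10^{7}$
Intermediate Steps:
$z = -650$ ($z = \left(-13\right) 50 = -650$)
$\frac{z}{\frac{1}{36780}} + \frac{3691}{26569} = - \frac{650}{\frac{1}{36780}} + \frac{3691}{26569} = - 650 \frac{1}{\frac{1}{36780}} + 3691 \cdot \frac{1}{26569} = \left(-650\right) 36780 + \frac{3691}{26569} = -23907000 + \frac{3691}{26569} = - \frac{635185079309}{26569}$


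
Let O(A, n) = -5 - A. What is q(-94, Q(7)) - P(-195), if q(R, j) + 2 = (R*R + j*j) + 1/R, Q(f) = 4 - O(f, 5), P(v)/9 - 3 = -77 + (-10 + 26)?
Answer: 903527/94 ≈ 9612.0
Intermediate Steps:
P(v) = -522 (P(v) = 27 + 9*(-77 + (-10 + 26)) = 27 + 9*(-77 + 16) = 27 + 9*(-61) = 27 - 549 = -522)
Q(f) = 9 + f (Q(f) = 4 - (-5 - f) = 4 + (5 + f) = 9 + f)
q(R, j) = -2 + 1/R + R² + j² (q(R, j) = -2 + ((R*R + j*j) + 1/R) = -2 + ((R² + j²) + 1/R) = -2 + (1/R + R² + j²) = -2 + 1/R + R² + j²)
q(-94, Q(7)) - P(-195) = (-2 + 1/(-94) + (-94)² + (9 + 7)²) - 1*(-522) = (-2 - 1/94 + 8836 + 16²) + 522 = (-2 - 1/94 + 8836 + 256) + 522 = 854459/94 + 522 = 903527/94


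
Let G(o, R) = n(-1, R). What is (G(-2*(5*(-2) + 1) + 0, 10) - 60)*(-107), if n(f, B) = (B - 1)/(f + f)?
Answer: 13803/2 ≈ 6901.5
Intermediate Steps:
n(f, B) = (-1 + B)/(2*f) (n(f, B) = (-1 + B)/((2*f)) = (-1 + B)*(1/(2*f)) = (-1 + B)/(2*f))
G(o, R) = ½ - R/2 (G(o, R) = (½)*(-1 + R)/(-1) = (½)*(-1)*(-1 + R) = ½ - R/2)
(G(-2*(5*(-2) + 1) + 0, 10) - 60)*(-107) = ((½ - ½*10) - 60)*(-107) = ((½ - 5) - 60)*(-107) = (-9/2 - 60)*(-107) = -129/2*(-107) = 13803/2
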